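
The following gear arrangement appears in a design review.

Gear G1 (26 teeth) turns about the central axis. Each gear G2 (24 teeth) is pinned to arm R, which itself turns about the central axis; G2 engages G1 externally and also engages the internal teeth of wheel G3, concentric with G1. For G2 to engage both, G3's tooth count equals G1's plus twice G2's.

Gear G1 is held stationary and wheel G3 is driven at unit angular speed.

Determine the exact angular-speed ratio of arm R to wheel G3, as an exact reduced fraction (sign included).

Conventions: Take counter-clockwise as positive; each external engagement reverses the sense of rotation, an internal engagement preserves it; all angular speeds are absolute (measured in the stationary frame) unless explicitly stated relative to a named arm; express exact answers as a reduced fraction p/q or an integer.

37/50

recognized (axles ride arm R): planetary set, 26/24/74 teeth
ring teeth: 26 + 2·24 = 74
26(ω_sun−ω_arm) = −74(ω_ring−ω_arm),  ω_sun = 0, ω_ring = 1
26(0−ω_arm) = −74(1−ω_arm)  ⇒  100·ω_arm = 74  ⇒  ω_arm = 37/50
ω_out/ω_in = 37/50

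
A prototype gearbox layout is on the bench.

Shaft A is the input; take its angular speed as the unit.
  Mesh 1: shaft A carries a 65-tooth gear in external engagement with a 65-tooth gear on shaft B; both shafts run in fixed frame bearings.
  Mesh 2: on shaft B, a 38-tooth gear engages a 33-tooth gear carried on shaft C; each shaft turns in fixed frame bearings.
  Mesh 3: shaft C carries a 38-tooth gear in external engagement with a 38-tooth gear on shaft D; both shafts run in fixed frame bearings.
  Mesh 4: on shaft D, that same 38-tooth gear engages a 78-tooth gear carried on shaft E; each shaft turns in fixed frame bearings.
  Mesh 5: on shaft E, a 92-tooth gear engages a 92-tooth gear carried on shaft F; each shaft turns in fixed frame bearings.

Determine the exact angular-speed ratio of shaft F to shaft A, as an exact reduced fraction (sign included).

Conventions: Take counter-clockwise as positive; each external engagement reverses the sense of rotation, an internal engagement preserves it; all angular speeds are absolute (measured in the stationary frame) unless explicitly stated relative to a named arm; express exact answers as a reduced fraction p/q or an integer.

-722/1287

class = fixed-axis compound train [5 meshes; 5 ratios multiply, 5 sense flips]
mesh 1 [65T→65T]: running ratio 1, sense −
mesh 2 [38T→33T]: running ratio 38/33, sense +
mesh 3 [38T→38T]: running ratio 38/33, sense −
mesh 4 [38T→78T]: running ratio 722/1287, sense +
mesh 5 [92T→92T]: running ratio 722/1287, sense −
ω_out/ω_in = -722/1287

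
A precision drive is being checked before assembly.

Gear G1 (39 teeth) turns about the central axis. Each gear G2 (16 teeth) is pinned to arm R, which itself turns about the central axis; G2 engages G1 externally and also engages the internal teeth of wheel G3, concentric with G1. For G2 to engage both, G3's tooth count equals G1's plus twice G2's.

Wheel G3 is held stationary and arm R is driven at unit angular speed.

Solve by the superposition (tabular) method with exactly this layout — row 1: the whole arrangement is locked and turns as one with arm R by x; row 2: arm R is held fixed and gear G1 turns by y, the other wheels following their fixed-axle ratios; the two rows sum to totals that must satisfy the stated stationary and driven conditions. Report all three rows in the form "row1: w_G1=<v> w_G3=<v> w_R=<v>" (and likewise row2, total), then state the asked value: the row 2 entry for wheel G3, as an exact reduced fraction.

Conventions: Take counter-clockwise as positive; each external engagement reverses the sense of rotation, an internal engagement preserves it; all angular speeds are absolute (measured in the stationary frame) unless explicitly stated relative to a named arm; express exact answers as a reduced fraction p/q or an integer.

class = planetary set [G3 = 39+2·16 = 71; Willis about the carrier]
superposition row 1 [locked train]: every member turns x
row 2 — arm fixed, fixed-axis ratios: sun y, ring −(39/71)·y, arm 0
boundary: total ω_ring = x − (39/71)·y = 0 and total ω_arm = x = 1  ⇒  y = 71/39, x = 1
row 2 ring = −(39/71)·71/39 = -1
totals (row 1 + row 2): sun 1 + 71/39 = 110/39, ring 1 + (-1) = 0, arm 1 + 0 = 1
asked cell (row2, ring) = -1

row1: w_G1=1 w_G3=1 w_R=1
row2: w_G1=71/39 w_G3=-1 w_R=0
total: w_G1=110/39 w_G3=0 w_R=1
asked value: -1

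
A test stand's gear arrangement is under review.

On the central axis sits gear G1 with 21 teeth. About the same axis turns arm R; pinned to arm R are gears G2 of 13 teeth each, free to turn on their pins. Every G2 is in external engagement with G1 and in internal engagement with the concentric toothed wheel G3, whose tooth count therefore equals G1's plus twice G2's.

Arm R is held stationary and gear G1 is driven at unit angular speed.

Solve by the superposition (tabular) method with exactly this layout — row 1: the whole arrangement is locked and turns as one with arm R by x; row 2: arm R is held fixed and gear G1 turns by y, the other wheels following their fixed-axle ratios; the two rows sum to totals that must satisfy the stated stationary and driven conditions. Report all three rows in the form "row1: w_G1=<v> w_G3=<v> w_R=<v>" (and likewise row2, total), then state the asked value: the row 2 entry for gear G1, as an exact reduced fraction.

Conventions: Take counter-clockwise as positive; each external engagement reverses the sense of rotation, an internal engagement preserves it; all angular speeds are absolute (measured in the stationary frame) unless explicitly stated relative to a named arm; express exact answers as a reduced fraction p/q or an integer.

row1: w_G1=0 w_G3=0 w_R=0
row2: w_G1=1 w_G3=-21/47 w_R=0
total: w_G1=1 w_G3=-21/47 w_R=0
asked value: 1

topology: planetary set — G1 21T / G2 13T / G3 47T, arm = carrier (Willis)
row 1 (train locked, turned with arm): all members turn x
row 2 — arm fixed, fixed-axis ratios: sun y, ring −(21/47)·y, arm 0
boundary: total ω_arm = x = 0 and total ω_sun = x + y = 1  ⇒  y = 1, x = 0
row 2 ring = −(21/47)·1 = -21/47
totals (row 1 + row 2): sun 0 + 1 = 1, ring 0 + (-21/47) = -21/47, arm 0 + 0 = 0
asked cell (row2, sun) = 1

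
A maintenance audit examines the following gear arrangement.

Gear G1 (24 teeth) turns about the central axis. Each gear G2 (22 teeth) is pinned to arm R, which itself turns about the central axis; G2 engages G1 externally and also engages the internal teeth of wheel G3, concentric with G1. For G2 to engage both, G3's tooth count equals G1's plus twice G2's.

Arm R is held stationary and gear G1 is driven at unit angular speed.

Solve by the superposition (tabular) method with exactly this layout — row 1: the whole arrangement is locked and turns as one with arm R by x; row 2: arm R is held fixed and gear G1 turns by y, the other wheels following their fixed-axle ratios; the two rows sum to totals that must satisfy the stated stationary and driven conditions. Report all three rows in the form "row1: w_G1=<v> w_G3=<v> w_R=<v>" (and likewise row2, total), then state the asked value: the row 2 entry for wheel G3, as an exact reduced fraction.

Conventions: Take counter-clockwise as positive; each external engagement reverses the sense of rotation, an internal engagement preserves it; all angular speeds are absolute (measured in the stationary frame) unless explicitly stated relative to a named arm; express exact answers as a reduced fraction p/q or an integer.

row1: w_G1=0 w_G3=0 w_R=0
row2: w_G1=1 w_G3=-6/17 w_R=0
total: w_G1=1 w_G3=-6/17 w_R=0
asked value: -6/17

recognized (axles ride arm R): planetary set, 24/22/68 teeth
superposition row 1 [locked train]: every member turns x
row 2 — arm fixed, fixed-axis ratios: sun y, ring −(24/68)·y, arm 0
boundary: total ω_arm = x = 0 and total ω_sun = x + y = 1  ⇒  y = 1, x = 0
row 2 ring = −(24/68)·1 = -6/17
totals (row 1 + row 2): sun 0 + 1 = 1, ring 0 + (-6/17) = -6/17, arm 0 + 0 = 0
asked cell (row2, ring) = -6/17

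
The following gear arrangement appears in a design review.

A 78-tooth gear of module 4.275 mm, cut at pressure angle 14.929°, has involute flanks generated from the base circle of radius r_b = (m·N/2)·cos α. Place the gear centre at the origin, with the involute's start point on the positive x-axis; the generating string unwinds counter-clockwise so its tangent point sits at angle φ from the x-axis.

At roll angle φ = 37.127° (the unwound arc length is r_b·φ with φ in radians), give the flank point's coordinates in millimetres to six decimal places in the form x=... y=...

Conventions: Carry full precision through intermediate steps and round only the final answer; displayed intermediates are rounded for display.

class = single-mesh tooth geometry [base-circle involute, m = 4.275, 78T]
pitch radius r_p = m·N/2 = 4.275·78/2 = 166.725000
base radius r_b = r_p·cos α = 166.725000·cos 14.929° = 161.097332
roll angle φ = 37.127° = 0.64798839 rad
x = r_b·(cos φ + φ·sin φ) = 191.450464
y = r_b·(sin φ − φ·cos φ) = 14.006269

x=191.450464 y=14.006269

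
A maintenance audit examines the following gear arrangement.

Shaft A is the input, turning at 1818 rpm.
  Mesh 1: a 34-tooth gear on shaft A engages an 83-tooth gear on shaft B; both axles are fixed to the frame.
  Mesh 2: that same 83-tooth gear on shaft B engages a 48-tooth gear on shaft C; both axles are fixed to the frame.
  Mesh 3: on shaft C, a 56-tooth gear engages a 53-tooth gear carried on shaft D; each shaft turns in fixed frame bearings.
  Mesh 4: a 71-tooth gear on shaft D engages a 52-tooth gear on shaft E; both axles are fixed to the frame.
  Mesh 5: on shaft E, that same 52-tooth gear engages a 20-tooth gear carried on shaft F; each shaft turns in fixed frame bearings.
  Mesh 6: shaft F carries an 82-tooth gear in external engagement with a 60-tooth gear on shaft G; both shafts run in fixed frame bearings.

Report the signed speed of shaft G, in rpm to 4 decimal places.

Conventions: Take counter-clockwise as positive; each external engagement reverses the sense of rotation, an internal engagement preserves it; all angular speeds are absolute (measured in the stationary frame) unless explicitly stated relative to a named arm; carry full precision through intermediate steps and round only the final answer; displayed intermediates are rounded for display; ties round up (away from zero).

+6601.3791 rpm

6-mesh fixed-axis compound train (all bearings frame-fixed)
mesh 1 [34T→83T]: ω = 1818.0000×34/83 = 744.7229 rpm, sense flips to −
mesh 2 [83T→48T]: ω = 744.7229×83/48 = 1287.7500 rpm, sense flips to +
mesh 3 [56T→53T]: ω = 1287.7500×56/53 = 1360.6415 rpm, sense flips to −
mesh 4 [71T→52T]: ω = 1360.6415×71/52 = 1857.7990 rpm, sense flips to +
mesh 5 [52T→20T]: ω = 1857.7990×52/20 = 4830.2774 rpm, sense flips to −
mesh 6 [82T→60T]: ω = 4830.2774×82/60 = 6601.3791 rpm, sense flips to +
signed output speed = +6601.3791 rpm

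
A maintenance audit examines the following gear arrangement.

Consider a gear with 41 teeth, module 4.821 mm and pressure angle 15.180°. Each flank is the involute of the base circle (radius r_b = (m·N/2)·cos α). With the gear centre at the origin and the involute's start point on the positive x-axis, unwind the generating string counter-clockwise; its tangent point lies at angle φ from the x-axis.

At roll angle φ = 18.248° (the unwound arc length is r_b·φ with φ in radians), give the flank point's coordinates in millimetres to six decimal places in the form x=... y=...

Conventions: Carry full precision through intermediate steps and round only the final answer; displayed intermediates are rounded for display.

x=100.097632 y=1.016745

topology: single-mesh involute geometry — m = 4.821, N = 41
pitch radius r_p = m·N/2 = 4.821·41/2 = 98.830500
base radius r_b = r_p·cos α = 98.830500·cos 15.180° = 95.382102
roll angle φ = 18.248° = 0.31848768 rad
x = r_b·(cos φ + φ·sin φ) = 100.097632
y = r_b·(sin φ − φ·cos φ) = 1.016745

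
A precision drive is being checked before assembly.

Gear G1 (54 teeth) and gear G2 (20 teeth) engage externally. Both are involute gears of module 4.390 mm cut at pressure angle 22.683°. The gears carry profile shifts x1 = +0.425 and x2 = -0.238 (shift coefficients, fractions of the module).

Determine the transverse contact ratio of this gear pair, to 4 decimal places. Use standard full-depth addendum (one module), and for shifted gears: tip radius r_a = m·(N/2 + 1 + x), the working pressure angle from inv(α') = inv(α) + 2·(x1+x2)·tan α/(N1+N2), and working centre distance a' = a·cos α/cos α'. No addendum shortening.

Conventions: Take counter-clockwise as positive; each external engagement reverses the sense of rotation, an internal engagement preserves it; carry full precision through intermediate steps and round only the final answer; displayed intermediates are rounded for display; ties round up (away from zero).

1.5487

topology: single-mesh involute geometry — m = 4.390, 54T/20T pair
base radii: r_b1 = 109.362007, r_b2 = 40.504447
tip radii: r_a1 = 124.785750, r_a2 = 47.245180
inv(α') = inv(22.683°) + 2·(+0.425-0.238)·tan α/(54+20) = 0.02417984  ⇒  α' = 23.35346°
a' = a·cos α / cos α' = 162.4300·cos 22.683°/cos 23.35346° = 163.239545
action lengths: √(r_a1²−r_b1²) = 60.095215, √(r_a2²−r_b2²) = 24.320707
base pitch p_b = π·m·cos α = 12.724847
CR = (60.095215 + 24.320707 − 163.239545·sin 23.35346°)/12.724847 = 1.548732
contact ratio ≈ 1.5487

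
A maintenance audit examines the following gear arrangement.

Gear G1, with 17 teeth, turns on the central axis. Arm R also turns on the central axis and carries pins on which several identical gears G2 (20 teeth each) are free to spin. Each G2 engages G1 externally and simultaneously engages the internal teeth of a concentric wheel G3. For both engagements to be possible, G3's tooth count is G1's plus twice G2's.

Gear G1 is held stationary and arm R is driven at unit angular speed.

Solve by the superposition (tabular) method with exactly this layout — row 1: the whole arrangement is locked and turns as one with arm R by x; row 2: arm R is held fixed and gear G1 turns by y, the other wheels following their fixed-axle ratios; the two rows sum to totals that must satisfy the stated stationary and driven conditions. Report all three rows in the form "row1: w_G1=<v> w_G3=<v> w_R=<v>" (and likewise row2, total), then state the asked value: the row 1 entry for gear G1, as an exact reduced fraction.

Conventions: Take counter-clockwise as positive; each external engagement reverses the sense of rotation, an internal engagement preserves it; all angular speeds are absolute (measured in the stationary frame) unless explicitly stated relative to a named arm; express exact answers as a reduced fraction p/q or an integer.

row1: w_G1=1 w_G3=1 w_R=1
row2: w_G1=-1 w_G3=17/57 w_R=0
total: w_G1=0 w_G3=74/57 w_R=1
asked value: 1

planetary set (17T centre, 20T on arm, 57T internal) — Willis relation
row 1: whole set turns with the arm by x
superposition row 2 [arm held]: sun y, ring −(17/57)·y, arm 0
boundary: total ω_sun = x + y = 0 and total ω_arm = x = 1  ⇒  y = -1, x = 1
row 2 ring = −(17/57)·(-1) = 17/57
totals (row 1 + row 2): sun 1 + (-1) = 0, ring 1 + 17/57 = 74/57, arm 1 + 0 = 1
asked cell (row1, sun) = 1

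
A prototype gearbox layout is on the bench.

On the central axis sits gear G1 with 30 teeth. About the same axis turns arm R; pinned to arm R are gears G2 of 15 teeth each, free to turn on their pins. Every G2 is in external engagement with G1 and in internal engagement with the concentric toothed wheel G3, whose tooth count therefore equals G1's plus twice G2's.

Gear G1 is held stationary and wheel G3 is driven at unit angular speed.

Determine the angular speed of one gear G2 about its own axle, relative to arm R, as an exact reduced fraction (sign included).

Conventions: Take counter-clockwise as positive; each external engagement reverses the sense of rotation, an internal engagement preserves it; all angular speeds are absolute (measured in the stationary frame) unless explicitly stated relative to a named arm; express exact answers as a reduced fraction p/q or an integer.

4/3

recognized (axles ride arm R): planetary set, 30/15/60 teeth
ring teeth: 30 + 2·15 = 60
30(ω_sun−ω_arm) = −60(ω_ring−ω_arm),  ω_sun = 0, ω_ring = 1
30(0−ω_arm) = −60(1−ω_arm)  ⇒  90·ω_arm = 60  ⇒  ω_arm = 2/3
sun–planet mesh: 30·(0−2/3) = −15·(ω_p−ω_arm)  ⇒  ω_p−ω_arm = 4/3
exact speed ratio = 4/3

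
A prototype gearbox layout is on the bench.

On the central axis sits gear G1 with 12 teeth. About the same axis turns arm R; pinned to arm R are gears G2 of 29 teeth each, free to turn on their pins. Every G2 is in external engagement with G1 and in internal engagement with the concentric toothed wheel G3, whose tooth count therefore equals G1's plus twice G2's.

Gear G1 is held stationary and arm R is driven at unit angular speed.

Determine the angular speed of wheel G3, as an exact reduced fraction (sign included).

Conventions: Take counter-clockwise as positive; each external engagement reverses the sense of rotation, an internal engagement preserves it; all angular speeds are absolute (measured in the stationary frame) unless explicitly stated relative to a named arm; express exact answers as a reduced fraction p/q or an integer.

41/35

class = planetary set [G3 = 12+2·29 = 70; Willis about the carrier]
ring teeth: 12 + 2·29 = 70
12(ω_sun−ω_arm) = −70(ω_ring−ω_arm),  ω_sun = 0, ω_arm = 1
ω_ring = 1 − (12/70)(0−1) = 41/35
exact speed ratio = 41/35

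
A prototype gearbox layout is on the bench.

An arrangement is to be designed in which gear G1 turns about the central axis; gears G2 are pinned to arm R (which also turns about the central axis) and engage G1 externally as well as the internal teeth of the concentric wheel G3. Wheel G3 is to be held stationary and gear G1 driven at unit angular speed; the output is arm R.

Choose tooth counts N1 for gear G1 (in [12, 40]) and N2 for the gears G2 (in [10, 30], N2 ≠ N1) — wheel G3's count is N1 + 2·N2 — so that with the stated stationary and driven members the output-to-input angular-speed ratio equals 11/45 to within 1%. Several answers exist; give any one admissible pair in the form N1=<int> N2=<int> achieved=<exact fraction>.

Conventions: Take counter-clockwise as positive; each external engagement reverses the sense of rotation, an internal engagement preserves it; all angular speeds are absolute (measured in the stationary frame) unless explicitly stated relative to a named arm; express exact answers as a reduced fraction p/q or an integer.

N1=22 N2=23 achieved=11/45

class = planetary set [ratio 11/45 wanted; Willis about the carrier]
Willis with ω_ring = 0: ω_arm/ω_sun = N1/(N1+N3); set equal to 11/45  ⇒  N3/N1 = 1/(11/45) − 1 = 34/11
N3 = N1 + 2·N2  ⇒  N2/N1 = (N3/N1 − 1)/2 = (34/11 − 1)/2 = 23/22
smallest multiple with N1 ≥ 12 and N2 ≥ 10: k = 1  ⇒  N1 = 1·22 = 22, N2 = 1·23 = 23 (N1 ≤ 40, N2 ≤ 30, N2 ≠ N1 ✓), N3 = 22 + 2·23 = 68
check: N1/(N1+N3) with N1 = 22, N3 = 68 gives 11/45; |achieved − target| = 0 ≤ 11/4500 ✓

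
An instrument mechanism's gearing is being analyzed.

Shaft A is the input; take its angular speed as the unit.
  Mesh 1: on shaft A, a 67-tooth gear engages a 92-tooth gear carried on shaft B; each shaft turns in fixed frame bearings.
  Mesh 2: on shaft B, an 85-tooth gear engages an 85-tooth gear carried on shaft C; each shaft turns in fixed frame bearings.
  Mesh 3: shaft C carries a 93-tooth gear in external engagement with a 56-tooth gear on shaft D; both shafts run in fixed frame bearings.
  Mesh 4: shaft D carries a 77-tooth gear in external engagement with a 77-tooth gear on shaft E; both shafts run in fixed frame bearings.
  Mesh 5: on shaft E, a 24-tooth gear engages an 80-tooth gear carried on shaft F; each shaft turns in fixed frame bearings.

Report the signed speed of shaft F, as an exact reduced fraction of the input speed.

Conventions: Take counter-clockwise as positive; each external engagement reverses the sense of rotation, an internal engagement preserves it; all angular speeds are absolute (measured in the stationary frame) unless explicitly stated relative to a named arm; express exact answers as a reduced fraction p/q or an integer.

5-mesh fixed-axis compound train (all bearings frame-fixed)
mesh 1 [67T→92T]: |ω|/ω_in = 1×67/92 = 67/92, sense flips to −
mesh 2 [85T→85T]: |ω|/ω_in = (67/92)×85/85 = 67/92, sense flips to +
mesh 3 [93T→56T]: |ω|/ω_in = (67/92)×93/56 = 6231/5152, sense flips to −
mesh 4 [77T→77T]: |ω|/ω_in = (6231/5152)×77/77 = 6231/5152, sense flips to +
mesh 5 [24T→80T]: |ω|/ω_in = (6231/5152)×24/80 = 18693/51520, sense flips to −
signed output speed (× input speed) = -18693/51520

-18693/51520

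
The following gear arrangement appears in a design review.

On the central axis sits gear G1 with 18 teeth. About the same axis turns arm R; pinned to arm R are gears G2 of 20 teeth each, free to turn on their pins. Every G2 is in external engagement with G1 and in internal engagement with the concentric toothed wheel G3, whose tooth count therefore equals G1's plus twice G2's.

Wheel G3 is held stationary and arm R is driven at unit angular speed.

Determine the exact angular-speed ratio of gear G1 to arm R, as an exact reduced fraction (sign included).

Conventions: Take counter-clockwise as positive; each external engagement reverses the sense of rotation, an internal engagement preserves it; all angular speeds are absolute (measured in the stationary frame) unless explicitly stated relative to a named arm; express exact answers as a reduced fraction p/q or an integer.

recognized (axles ride arm R): planetary set, 18/20/58 teeth
ring teeth: 18 + 2·20 = 58
18(ω_sun−ω_arm) = −58(ω_ring−ω_arm),  ω_ring = 0, ω_arm = 1
ω_sun = 1 − (58/18)(0−1) = 38/9
ω_out/ω_in = 38/9

38/9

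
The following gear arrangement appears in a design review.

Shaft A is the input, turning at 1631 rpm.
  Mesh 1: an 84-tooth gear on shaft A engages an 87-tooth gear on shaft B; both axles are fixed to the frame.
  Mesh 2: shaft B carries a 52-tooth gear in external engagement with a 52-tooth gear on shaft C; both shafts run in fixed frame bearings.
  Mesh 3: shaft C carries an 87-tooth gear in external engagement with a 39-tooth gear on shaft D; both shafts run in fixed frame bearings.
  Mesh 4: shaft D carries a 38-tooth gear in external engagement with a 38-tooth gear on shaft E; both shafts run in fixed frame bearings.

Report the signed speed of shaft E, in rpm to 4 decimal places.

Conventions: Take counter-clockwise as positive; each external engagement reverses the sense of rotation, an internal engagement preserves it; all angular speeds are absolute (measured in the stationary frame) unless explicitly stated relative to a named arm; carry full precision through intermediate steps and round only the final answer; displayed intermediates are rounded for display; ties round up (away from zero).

class = fixed-axis compound train [4 meshes; 4 ratios multiply, 4 sense flips]
mesh 1 [84T→87T]: ω = 1631.0000×84/87 = 1574.7586 rpm, sense flips to −
mesh 2 [52T→52T]: ω = 1574.7586×52/52 = 1574.7586 rpm, sense flips to +
mesh 3 [87T→39T]: ω = 1574.7586×87/39 = 3512.9231 rpm, sense flips to −
mesh 4 [38T→38T]: ω = 3512.9231×38/38 = 3512.9231 rpm, sense flips to +
signed output speed = +3512.9231 rpm

+3512.9231 rpm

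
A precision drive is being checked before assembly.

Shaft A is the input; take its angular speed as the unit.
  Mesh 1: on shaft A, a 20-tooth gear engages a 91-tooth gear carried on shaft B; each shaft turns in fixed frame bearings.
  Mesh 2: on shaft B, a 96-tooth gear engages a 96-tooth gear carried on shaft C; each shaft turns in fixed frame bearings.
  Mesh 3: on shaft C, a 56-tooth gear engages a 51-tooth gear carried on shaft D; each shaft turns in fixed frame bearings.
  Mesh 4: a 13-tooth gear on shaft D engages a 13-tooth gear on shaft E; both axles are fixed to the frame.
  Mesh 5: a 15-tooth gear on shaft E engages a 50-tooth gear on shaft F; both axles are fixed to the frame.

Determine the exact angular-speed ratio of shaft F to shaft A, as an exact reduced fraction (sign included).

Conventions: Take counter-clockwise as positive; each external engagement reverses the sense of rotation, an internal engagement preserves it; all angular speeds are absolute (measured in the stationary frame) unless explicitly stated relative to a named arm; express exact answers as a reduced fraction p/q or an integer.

class = fixed-axis compound train [5 meshes; 5 ratios multiply, 5 sense flips]
mesh 1 [20T→91T]: running ratio 20/91, sense −
mesh 2 [96T→96T]: running ratio 20/91, sense +
mesh 3 [56T→51T]: running ratio 160/663, sense −
mesh 4 [13T→13T]: running ratio 160/663, sense +
mesh 5 [15T→50T]: running ratio 16/221, sense −
ω_out/ω_in = -16/221

-16/221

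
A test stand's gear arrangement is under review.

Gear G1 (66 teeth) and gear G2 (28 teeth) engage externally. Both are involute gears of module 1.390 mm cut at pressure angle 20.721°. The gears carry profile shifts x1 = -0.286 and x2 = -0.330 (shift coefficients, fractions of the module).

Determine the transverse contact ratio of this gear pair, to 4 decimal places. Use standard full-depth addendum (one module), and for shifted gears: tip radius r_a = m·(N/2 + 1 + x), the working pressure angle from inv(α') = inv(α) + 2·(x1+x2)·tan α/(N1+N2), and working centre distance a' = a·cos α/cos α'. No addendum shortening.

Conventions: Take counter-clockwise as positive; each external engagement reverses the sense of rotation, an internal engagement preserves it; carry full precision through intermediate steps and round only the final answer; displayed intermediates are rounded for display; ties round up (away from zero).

class = single-mesh tooth geometry [involute pair 66T × 28T, m = 1.390]
base radii: r_b1 = 42.902872, r_b2 = 18.201218
tip radii: r_a1 = 46.862460, r_a2 = 20.391300
inv(α') = inv(20.721°) + 2·(-0.286-0.330)·tan α/(66+28) = 0.01167977  ⇒  α' = 18.48482°
a' = a·cos α / cos α' = 65.3300·cos 20.721°/cos 18.48482° = 64.428083
action lengths: √(r_a1²−r_b1²) = 18.852950, √(r_a2²−r_b2²) = 9.193517
base pitch p_b = π·m·cos α = 4.084344
CR = (18.852950 + 9.193517 − 64.428083·sin 18.48482°)/4.084344 = 1.865496
contact ratio ≈ 1.8655

1.8655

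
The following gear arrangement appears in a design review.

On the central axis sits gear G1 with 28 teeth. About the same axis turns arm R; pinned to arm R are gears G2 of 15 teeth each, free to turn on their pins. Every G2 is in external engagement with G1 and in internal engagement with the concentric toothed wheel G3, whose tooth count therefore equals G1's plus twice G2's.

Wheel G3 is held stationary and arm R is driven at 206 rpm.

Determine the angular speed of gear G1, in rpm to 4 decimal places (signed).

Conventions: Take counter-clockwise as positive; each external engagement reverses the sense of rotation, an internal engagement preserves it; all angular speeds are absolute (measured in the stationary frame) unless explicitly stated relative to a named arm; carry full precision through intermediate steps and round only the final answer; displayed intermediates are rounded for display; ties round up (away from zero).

+632.7143 rpm

class = planetary set [G3 = 28+2·15 = 58; Willis about the carrier]
normalise by the input: solve with ω_arm = 1, then scale by 206 rpm
ring teeth: 28 + 2·15 = 58
28(ω_sun−ω_arm) = −58(ω_ring−ω_arm),  ω_ring = 0, ω_arm = 1
ω_sun = 1 − (58/28)(0−1) = 43/14
scale: ω_sun = 43/14 × 206 rpm = +632.7143 rpm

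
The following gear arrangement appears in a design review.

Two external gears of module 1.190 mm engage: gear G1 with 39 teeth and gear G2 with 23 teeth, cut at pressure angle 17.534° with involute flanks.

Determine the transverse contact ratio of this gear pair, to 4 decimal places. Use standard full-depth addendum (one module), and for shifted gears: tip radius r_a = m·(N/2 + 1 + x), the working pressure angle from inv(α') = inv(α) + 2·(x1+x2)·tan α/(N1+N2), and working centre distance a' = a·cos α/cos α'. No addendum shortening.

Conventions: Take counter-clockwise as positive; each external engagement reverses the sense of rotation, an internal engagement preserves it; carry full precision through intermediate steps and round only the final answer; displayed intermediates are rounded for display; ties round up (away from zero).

1.7669

single-mesh involute tooth geometry (39T engaging 23T at module 1.190)
base radii: r_b1 = 22.126857, r_b2 = 13.049172
tip radii: r_a1 = 24.395000, r_a2 = 14.875000
no profile shift: α' = α, a' = a
action lengths: √(r_a1²−r_b1²) = 10.272206, √(r_a2²−r_b2²) = 7.140359
base pitch p_b = π·m·cos α = 3.564799
CR = (10.272206 + 7.140359 − 36.890000·sin 17.53400°)/3.564799 = 1.766903
contact ratio ≈ 1.7669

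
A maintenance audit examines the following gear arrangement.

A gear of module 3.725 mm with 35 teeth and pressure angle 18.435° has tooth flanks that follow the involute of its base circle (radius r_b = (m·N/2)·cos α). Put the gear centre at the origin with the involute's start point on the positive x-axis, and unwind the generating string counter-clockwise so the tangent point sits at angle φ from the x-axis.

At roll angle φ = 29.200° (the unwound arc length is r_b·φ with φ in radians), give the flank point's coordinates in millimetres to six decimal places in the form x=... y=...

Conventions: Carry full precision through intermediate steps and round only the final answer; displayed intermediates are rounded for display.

class = single-mesh tooth geometry [base-circle involute, m = 3.725, 35T]
pitch radius r_p = m·N/2 = 3.725·35/2 = 65.187500
base radius r_b = r_p·cos α = 65.187500·cos 18.435° = 61.842274
roll angle φ = 29.200° = 0.50963614 rad
x = r_b·(cos φ + φ·sin φ) = 69.359387
y = r_b·(sin φ − φ·cos φ) = 2.658415

x=69.359387 y=2.658415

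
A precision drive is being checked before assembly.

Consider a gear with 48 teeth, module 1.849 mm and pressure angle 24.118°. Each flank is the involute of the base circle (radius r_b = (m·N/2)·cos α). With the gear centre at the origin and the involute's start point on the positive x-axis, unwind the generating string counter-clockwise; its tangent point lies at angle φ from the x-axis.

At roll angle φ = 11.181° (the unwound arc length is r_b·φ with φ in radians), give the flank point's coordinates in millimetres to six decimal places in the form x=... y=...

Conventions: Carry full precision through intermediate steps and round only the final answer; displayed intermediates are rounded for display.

x=41.266105 y=0.099949

topology: single-mesh involute geometry — m = 1.849, N = 48
pitch radius r_p = m·N/2 = 1.849·48/2 = 44.376000
base radius r_b = r_p·cos α = 44.376000·cos 24.118° = 40.502235
roll angle φ = 11.181° = 0.19514526 rad
x = r_b·(cos φ + φ·sin φ) = 41.266105
y = r_b·(sin φ − φ·cos φ) = 0.099949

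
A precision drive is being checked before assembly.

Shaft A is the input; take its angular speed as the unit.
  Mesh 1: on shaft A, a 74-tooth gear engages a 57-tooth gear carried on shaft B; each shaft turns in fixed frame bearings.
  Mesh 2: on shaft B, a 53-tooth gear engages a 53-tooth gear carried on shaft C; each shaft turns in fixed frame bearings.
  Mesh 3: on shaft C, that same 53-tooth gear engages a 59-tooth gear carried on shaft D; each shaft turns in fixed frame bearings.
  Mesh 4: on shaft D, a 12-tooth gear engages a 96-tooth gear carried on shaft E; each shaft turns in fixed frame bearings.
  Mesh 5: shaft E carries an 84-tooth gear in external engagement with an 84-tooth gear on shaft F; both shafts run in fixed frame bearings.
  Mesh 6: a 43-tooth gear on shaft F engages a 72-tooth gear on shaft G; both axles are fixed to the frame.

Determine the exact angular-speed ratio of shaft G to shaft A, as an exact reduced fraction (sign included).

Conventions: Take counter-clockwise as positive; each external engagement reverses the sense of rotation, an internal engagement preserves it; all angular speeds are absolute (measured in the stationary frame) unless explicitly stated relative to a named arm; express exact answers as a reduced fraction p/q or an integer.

class = fixed-axis compound train [6 meshes; 6 ratios multiply, 6 sense flips]
mesh 1 [74T→57T]: running ratio 74/57, sense −
mesh 2 [53T→53T]: running ratio 74/57, sense +
mesh 3 [53T→59T]: running ratio 3922/3363, sense −
mesh 4 [12T→96T]: running ratio 1961/13452, sense +
mesh 5 [84T→84T]: running ratio 1961/13452, sense −
mesh 6 [43T→72T]: running ratio 84323/968544, sense +
ω_out/ω_in = 84323/968544

84323/968544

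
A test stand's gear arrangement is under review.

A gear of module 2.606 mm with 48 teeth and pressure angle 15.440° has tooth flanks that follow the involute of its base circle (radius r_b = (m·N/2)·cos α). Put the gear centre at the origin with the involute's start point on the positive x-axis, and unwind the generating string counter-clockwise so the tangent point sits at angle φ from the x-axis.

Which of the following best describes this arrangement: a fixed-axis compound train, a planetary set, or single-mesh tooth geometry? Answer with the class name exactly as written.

single-mesh involute tooth geometry (48T wheel at module 2.606)
classification: single-mesh tooth geometry

single-mesh tooth geometry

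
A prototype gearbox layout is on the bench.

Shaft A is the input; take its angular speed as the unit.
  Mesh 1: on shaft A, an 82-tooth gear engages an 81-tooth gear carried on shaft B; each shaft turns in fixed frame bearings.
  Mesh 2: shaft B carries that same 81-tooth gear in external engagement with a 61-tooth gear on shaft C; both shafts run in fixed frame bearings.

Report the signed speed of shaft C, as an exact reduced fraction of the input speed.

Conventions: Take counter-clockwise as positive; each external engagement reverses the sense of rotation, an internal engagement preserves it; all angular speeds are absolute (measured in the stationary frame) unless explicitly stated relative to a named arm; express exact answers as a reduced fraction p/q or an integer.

2-mesh fixed-axis compound train (all bearings frame-fixed)
mesh 1 [82T→81T]: |ω|/ω_in = 1×82/81 = 82/81, sense flips to −
mesh 2 [81T→61T]: |ω|/ω_in = (82/81)×81/61 = 82/61, sense flips to +
signed output speed (× input speed) = 82/61

82/61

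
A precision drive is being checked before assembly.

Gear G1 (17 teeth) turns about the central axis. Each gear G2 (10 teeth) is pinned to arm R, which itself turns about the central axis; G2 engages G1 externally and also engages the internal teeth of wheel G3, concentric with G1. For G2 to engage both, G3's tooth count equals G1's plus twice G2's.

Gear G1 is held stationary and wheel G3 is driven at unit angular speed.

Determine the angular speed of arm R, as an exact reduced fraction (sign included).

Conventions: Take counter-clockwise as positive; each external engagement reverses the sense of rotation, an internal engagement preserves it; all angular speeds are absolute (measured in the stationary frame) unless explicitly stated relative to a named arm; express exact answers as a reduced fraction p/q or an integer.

37/54

planetary set (17T centre, 10T on arm, 37T internal) — Willis relation
ring teeth: 17 + 2·10 = 37
17(ω_sun−ω_arm) = −37(ω_ring−ω_arm),  ω_sun = 0, ω_ring = 1
17(0−ω_arm) = −37(1−ω_arm)  ⇒  54·ω_arm = 37  ⇒  ω_arm = 37/54
exact speed ratio = 37/54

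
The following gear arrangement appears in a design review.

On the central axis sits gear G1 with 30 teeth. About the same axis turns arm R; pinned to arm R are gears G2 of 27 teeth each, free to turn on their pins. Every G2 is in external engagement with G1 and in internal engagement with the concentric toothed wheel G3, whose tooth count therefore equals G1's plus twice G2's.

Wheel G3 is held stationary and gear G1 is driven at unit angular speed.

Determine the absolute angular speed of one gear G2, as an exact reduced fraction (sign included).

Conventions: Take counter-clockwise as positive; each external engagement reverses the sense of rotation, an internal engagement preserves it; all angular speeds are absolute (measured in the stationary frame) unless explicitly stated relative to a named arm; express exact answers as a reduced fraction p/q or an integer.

recognized (axles ride arm R): planetary set, 30/27/84 teeth
ring teeth: 30 + 2·27 = 84
30(ω_sun−ω_arm) = −84(ω_ring−ω_arm),  ω_ring = 0, ω_sun = 1
30(1−ω_arm) = −84(0−ω_arm)  ⇒  114·ω_arm = 30  ⇒  ω_arm = 5/19
sun–planet mesh: 30·(1−5/19) = −27·(ω_p−ω_arm)  ⇒  ω_p−ω_arm = -140/171
ω_p = 5/19 − 140/171 = -5/9
exact speed ratio = -5/9

-5/9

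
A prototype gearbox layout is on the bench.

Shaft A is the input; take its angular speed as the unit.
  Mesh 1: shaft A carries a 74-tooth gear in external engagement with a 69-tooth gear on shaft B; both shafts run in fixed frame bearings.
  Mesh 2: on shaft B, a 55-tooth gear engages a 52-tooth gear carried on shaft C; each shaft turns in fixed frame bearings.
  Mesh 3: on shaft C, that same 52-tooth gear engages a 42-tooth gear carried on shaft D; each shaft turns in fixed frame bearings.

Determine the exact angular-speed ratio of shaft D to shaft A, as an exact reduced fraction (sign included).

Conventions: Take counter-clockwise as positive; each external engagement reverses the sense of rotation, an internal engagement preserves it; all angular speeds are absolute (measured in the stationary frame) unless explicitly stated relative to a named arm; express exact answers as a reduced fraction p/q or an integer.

class = fixed-axis compound train [3 meshes; 3 ratios multiply, 3 sense flips]
mesh 1 [74T→69T]: running ratio 74/69, sense −
mesh 2 [55T→52T]: running ratio 2035/1794, sense +
mesh 3 [52T→42T]: running ratio 2035/1449, sense −
ω_out/ω_in = -2035/1449

-2035/1449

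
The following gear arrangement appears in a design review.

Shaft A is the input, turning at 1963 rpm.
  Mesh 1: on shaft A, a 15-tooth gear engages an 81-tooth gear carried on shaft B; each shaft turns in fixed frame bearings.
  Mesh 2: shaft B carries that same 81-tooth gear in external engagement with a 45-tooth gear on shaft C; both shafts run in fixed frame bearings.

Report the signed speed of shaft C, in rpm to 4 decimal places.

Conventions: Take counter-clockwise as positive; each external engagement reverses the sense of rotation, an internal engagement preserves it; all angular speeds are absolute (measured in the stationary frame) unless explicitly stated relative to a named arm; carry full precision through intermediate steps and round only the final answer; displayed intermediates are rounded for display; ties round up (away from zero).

2-mesh fixed-axis compound train (all bearings frame-fixed)
mesh 1 [15T→81T]: ω = 1963.0000×15/81 = 363.5185 rpm, sense flips to −
mesh 2 [81T→45T]: ω = 363.5185×81/45 = 654.3333 rpm, sense flips to +
signed output speed = +654.3333 rpm

+654.3333 rpm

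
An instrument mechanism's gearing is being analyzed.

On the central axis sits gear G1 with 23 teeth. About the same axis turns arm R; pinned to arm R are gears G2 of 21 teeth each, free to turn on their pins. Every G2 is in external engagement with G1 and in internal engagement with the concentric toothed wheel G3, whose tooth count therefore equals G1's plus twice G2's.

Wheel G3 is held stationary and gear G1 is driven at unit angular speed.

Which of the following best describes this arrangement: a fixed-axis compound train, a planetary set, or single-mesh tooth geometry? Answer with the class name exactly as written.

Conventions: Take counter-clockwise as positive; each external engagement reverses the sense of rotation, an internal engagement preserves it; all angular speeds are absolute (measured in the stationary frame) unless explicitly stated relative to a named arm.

class = planetary set [G3 = 23+2·21 = 65; Willis about the carrier]
classification: planetary set

planetary set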